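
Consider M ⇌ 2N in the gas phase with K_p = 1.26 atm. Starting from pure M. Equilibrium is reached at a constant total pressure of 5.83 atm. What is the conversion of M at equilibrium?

Let X = conversion of M (basis 1 mol M); extent of reaction ξ = X.
Mole table: n_M = 1 − X; n_N = 2X.
n_T = Σnᵢ = 1 + X.
Mole fractions y_i = n_i/n_T; K_p = p_N^2 / (p_M) with p_i = y_i·P.
Setting this equal to 1.26 atm and taking the physical root (0 < X < 1) gives X = 0.226.

X = 0.226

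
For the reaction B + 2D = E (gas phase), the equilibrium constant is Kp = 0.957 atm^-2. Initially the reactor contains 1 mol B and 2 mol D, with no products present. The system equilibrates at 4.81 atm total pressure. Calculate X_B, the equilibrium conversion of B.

X = 0.731

Basis: 1 mol B initially; let X = conversion of B. Extent ξ = X.
Mole table: n_B = 1 − X; n_D = 2 − 2X; n_E = X.
Total moles n_T = 3 − 2X.
With p_i = (n_i/n_T)P, Kp = p_E / (p_B p_D^2).
This yields a degree-3 equation in X; solving on (0,1), X = 0.731.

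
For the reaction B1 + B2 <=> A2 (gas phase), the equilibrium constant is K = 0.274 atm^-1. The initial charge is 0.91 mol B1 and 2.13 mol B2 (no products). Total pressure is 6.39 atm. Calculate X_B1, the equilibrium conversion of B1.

X = 0.530

Let X = conversion of B1 (basis 0.91 mol B1); extent of reaction ξ = 0.91X.
Moles: n_B1 = 0.91 − 0.91X; n_B2 = 2.13 − 0.91X; n_A2 = 0.91X.
Summing: n_T = 3.04 − 0.91X.
Mole fractions y_i = n_i/n_T; K = p_A2 / (p_B1 p_B2) with p_i = y_i·P.
Setting this equal to 0.274 atm^-1 and taking the physical root (0 < X < 1) gives X = 0.530.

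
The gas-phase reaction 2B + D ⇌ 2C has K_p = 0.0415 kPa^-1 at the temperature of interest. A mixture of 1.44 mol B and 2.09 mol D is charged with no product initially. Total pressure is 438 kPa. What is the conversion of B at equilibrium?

Basis: 1.44 mol B initially; let X = conversion of B. Extent ξ = 0.72X.
At extent ξ: n_B = 1.44 − 1.44X; n_D = 2.09 − 0.72X; n_C = 1.44X.
n_T = Σnᵢ = 3.53 − 0.72X.
With p_i = (n_i/n_T)P, K_p = p_C^2 / (p_B^2 p_D).
Setting this equal to 0.0415 kPa^-1 and taking the physical root (0 < X < 1) gives X = 0.754.

X = 0.754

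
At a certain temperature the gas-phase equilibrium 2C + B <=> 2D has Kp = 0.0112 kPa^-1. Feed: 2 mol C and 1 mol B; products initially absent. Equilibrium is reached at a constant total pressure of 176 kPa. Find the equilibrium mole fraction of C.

y_C = 0.460

Basis: 2 mol C initially; let X = conversion of C. Extent ξ = X.
At extent ξ: n_C = 2 − 2X; n_B = 1 − X; n_D = 2X.
Total moles n_T = 3 − X.
With p_i = (n_i/n_T)P, Kp = p_D^2 / (p_C^2 p_B).
Setting this equal to 0.0112 kPa^-1 and taking the physical root (0 < X < 1) gives X = 0.402.
Then n_C = 1.2, n_T = 2.6, so y_C = 0.460.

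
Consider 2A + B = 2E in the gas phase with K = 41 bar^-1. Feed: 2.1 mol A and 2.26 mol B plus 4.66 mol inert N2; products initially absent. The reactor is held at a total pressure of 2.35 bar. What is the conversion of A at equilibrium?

X = 0.803

Basis: 2.1 mol A initially; let X = conversion of A. Extent ξ = 1.05X.
Mole table: n_A = 2.1 − 2.1X; n_B = 2.26 − 1.05X; n_E = 2.1X; n_I = 4.66 (inert).
n_T = Σnᵢ = 9.02 − 1.05X.
y_i = n_i/n_T, p_i = y_i·P. K = p_E^2 / (p_A^2 p_B).
Substituting and setting equal to 41 bar^-1 gives a polynomial in X; the root in (0,1) is X = 0.803.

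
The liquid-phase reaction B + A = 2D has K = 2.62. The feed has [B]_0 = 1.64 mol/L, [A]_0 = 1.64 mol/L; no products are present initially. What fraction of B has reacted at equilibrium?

X = 0.447

Let X = conversion of B; extent ξ = 1.64·X mol/L.
Concentrations: [B] = 1.64 − 1.64X; [A] = 1.64 − 1.64X; [D] = 3.28X.
K = [D]^2 / ([B] [A]).
This equals 2.62 at X = 0.447 (the root in 0 < X < 1).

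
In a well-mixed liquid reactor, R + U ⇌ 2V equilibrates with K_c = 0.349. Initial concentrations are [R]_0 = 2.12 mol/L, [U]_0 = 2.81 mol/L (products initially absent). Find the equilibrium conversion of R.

X = 0.262

Let X = conversion of R; extent ξ = 2.12·X mol/L.
Concentrations: [R] = 2.12 − 2.12X; [U] = 2.81 − 2.12X; [V] = 4.24X.
K_c = [V]^2 / ([R] [U]).
This equals 0.349 at X = 0.262 (the root in 0 < X < 1).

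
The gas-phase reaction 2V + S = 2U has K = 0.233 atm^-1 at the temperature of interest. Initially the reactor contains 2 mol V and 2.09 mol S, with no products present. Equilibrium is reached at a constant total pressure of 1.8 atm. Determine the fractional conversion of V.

X = 0.308

Let X = conversion of V (basis 2 mol V); extent of reaction ξ = X.
Species balance: n_V = 2 − 2X; n_S = 2.09 − X; n_U = 2X.
n_T = Σnᵢ = 4.09 − X.
y_i = n_i/n_T, p_i = y_i·P. K = p_U^2 / (p_V^2 p_S).
Equating to 0.233 atm^-1 and solving on 0 < X < 1: X = 0.308.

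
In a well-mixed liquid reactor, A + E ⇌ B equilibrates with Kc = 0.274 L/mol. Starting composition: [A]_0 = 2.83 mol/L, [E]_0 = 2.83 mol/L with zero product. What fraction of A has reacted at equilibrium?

Let X = conversion of A; extent ξ = 2.83·X mol/L.
Concentrations: [A] = 2.83 − 2.83X; [E] = 2.83 − 2.83X; [B] = 2.83X.
Kc = [B] / ([A] [E]).
Equating to 0.274 L/mol: the physical root is X = 0.339.

X = 0.339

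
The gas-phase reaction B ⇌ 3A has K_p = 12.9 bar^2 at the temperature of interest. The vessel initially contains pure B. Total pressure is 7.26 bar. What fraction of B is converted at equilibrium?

X = 0.248

Basis: 1 mol B initially; let X = conversion of B. Extent ξ = X.
Species balance: n_B = 1 − X; n_A = 3X.
n_T = Σnᵢ = 1 + 2X.
Mole fractions y_i = n_i/n_T; K_p = p_A^3 / (p_B) with p_i = y_i·P.
Equating to 12.9 bar^2 and solving on 0 < X < 1: X = 0.248.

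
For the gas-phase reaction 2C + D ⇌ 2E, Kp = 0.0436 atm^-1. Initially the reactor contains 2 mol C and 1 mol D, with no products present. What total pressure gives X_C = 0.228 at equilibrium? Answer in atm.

Basis: 2 mol C initially; let X = conversion of C. Extent ξ = X.
At extent ξ: n_C = 2 − 2X; n_D = 1 − X; n_E = 2X.
Total moles n_T = 3 − X.
Kp = p_E^2 / (p_C^2 p_D) with p_i = (n_i/n_T)·P.
At X = 0.228: the mole-fraction product g(X) = Π y_i^ν_i = 0.3132. Since Kp = g(X)·P^{-1}, P = (g/Kp)^(1/1) = (0.3132/0.0436)^(1/1) = 7.18 atm.

P = 7.18 atm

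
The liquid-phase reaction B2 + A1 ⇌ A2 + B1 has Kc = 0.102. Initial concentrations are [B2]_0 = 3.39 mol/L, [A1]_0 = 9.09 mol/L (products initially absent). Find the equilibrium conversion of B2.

Let X = conversion of B2; extent ξ = 3.39·X mol/L.
Concentrations: [B2] = 3.39 − 3.39X; [A1] = 9.09 − 3.39X; [A2] = 3.39X; [B1] = 3.39X.
Kc = [A2] [B1] / ([B2] [A1]).
Equating to 0.102: the physical root is X = 0.381.

X = 0.381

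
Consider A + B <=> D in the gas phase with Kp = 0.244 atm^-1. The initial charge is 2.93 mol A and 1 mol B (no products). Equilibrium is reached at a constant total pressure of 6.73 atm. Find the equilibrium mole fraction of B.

y_B = 0.137

Basis: 1 mol B initially; let X = conversion of B. Extent ξ = X.
Mole table: n_A = 2.93 − X; n_B = 1 − X; n_D = X.
n_T = Σnᵢ = 3.93 − X.
With p_i = (n_i/n_T)P, Kp = p_D / (p_A p_B).
Setting this equal to 0.244 atm^-1 and taking the physical root (0 < X < 1) gives X = 0.537.
Then n_B = 0.463, n_T = 3.39, so y_B = 0.137.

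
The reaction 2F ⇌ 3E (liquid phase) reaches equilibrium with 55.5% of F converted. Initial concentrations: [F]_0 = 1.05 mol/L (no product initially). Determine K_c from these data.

K_c = 3.06 mol/L

Let X = conversion of F.
Concentrations: [F] = 1.05 − 1.05X; [E] = 1.58X.
At X = 0.555: [F] = 0.467, [E] = 0.874.
K_c = [E]^3 / ([F]^2) = 3.06 mol/L.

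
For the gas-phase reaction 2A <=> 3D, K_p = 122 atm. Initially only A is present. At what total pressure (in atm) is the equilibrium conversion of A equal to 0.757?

P = 6.78 atm

Basis: 1 mol A initially; let X = conversion of A. Extent ξ = 0.5X.
Mole table: n_A = 1 − X; n_D = 1.5X.
n_T = Σnᵢ = 1 + 0.5X.
K_p = p_D^3 / (p_A^2) with p_i = (n_i/n_T)·P.
At X = 0.757: the mole-fraction product g(X) = Π y_i^ν_i = 17.99. Since K_p = g(X)·P^{1}, P = (K_p/g)^(1/1) = (122/17.99)^(1/1) = 6.78 atm.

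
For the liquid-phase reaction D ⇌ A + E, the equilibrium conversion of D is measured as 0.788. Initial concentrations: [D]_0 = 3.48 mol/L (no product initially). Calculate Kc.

Let X = conversion of D.
Concentrations: [D] = 3.48 − 3.48X; [A] = 3.48X; [E] = 3.48X.
At X = 0.788: [D] = 0.738, [A] = 2.74, [E] = 2.74.
Kc = [A] [E] / ([D]) = 10.2 mol/L.

Kc = 10.2 mol/L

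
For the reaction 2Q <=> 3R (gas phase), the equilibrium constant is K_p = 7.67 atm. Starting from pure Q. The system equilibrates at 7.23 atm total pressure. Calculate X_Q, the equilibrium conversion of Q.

X = 0.475

Let X = conversion of Q (basis 1 mol Q); extent of reaction ξ = 0.5X.
At extent ξ: n_Q = 1 − X; n_R = 1.5X.
Summing: n_T = 1 + 0.5X.
With p_i = (n_i/n_T)P, K_p = p_R^3 / (p_Q^2).
Equating to 7.67 atm and solving on 0 < X < 1: X = 0.475.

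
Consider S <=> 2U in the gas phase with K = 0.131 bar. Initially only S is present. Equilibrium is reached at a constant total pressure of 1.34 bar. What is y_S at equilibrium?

Basis: 1 mol S initially; let X = conversion of S. Extent ξ = X.
Species balance: n_S = 1 − X; n_U = 2X.
Total moles n_T = 1 + X.
Mole fractions y_i = n_i/n_T; K = p_U^2 / (p_S) with p_i = y_i·P.
Setting this equal to 0.131 bar and taking the physical root (0 < X < 1) gives X = 0.154.
Then n_S = 0.846, n_T = 1.15, so y_S = 0.732.

y_S = 0.732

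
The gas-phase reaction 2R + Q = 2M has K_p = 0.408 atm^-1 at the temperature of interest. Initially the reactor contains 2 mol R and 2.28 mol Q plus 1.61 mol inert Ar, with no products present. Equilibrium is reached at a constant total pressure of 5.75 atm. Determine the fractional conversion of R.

Basis: 2 mol R initially; let X = conversion of R. Extent ξ = X.
At extent ξ: n_R = 2 − 2X; n_Q = 2.28 − X; n_M = 2X; n_I = 1.61 (inert).
n_T = Σnᵢ = 5.89 − X.
With p_i = (n_i/n_T)P, K_p = p_M^2 / (p_R^2 p_Q).
This yields a degree-3 equation in X; solving on (0,1), X = 0.470.

X = 0.470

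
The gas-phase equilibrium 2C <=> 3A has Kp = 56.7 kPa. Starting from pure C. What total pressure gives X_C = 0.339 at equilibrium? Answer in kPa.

Take 1 mol C as basis and let X be its fractional conversion, so ξ = 0.5X.
Mole table: n_C = 1 − X; n_A = 1.5X.
n_T = Σnᵢ = 1 + 0.5X.
Kp = p_A^3 / (p_C^2) with p_i = (n_i/n_T)·P.
At X = 0.339: the mole-fraction product g(X) = Π y_i^ν_i = 0.2573. Since Kp = g(X)·P^{1}, P = (Kp/g)^(1/1) = (56.7/0.2573)^(1/1) = 220 kPa.

P = 220 kPa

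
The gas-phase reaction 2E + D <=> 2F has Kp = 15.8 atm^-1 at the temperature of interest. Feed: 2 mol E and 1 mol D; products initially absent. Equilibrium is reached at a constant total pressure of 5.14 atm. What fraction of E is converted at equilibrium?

Take 2 mol E as basis and let X be its fractional conversion, so ξ = X.
Mole table: n_E = 2 − 2X; n_D = 1 − X; n_F = 2X.
n_T = Σnᵢ = 3 − X.
With p_i = (n_i/n_T)P, Kp = p_F^2 / (p_E^2 p_D).
This yields a degree-3 equation in X; solving on (0,1), X = 0.750.

X = 0.750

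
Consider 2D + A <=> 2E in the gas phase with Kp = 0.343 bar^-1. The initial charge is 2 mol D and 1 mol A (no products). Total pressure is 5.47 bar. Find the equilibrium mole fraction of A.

Let X = conversion of D (basis 2 mol D); extent of reaction ξ = X.
At extent ξ: n_D = 2 − 2X; n_A = 1 − X; n_E = 2X.
Total moles n_T = 3 − X.
With p_i = (n_i/n_T)P, Kp = p_E^2 / (p_D^2 p_A).
Equating to 0.343 bar^-1 and solving on 0 < X < 1: X = 0.397.
Then n_A = 0.603, n_T = 2.6, so y_A = 0.232.

y_A = 0.232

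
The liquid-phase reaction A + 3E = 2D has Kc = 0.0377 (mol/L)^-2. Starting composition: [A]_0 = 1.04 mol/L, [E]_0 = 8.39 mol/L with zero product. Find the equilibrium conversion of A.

X = 0.736

Let X = conversion of A; extent ξ = 1.04·X mol/L.
Concentrations: [A] = 1.04 − 1.04X; [E] = 8.39 − 3.12X; [D] = 2.08X.
Kc = [D]^2 / ([A] [E]^3).
Equating to 0.0377 (mol/L)^-2: the physical root is X = 0.736.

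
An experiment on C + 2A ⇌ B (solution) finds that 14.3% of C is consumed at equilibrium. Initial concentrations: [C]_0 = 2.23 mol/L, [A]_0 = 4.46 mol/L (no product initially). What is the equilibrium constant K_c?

Let X = conversion of C.
Concentrations: [C] = 2.23 − 2.23X; [A] = 4.46 − 4.46X; [B] = 2.23X.
At X = 0.143: [C] = 1.91, [A] = 3.82, [B] = 0.319.
K_c = [B] / ([C] [A]^2) = 0.0114 (mol/L)^-2.

K_c = 0.0114 (mol/L)^-2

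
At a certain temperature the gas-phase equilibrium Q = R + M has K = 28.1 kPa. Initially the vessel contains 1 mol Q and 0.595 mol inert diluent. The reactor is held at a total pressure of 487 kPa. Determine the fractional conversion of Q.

X = 0.279

Basis: 1 mol Q initially; let X = conversion of Q. Extent ξ = X.
At extent ξ: n_Q = 1 − X; n_R = X; n_M = X; n_I = 0.595 (inert).
Total moles n_T = 1.59 + X.
y_i = n_i/n_T, p_i = y_i·P. K = p_R p_M / (p_Q).
This yields a degree-2 equation in X; solving on (0,1), X = 0.279.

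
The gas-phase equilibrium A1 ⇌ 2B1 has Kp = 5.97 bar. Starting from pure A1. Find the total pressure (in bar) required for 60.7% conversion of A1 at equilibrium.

P = 2.56 bar

Let X = conversion of A1 (basis 1 mol A1); extent of reaction ξ = X.
At extent ξ: n_A1 = 1 − X; n_B1 = 2X.
Total moles n_T = 1 + X.
Kp = p_B1^2 / (p_A1) with p_i = (n_i/n_T)·P.
At X = 0.607: the mole-fraction product g(X) = Π y_i^ν_i = 2.334. Since Kp = g(X)·P^{1}, P = (Kp/g)^(1/1) = (5.97/2.334)^(1/1) = 2.56 bar.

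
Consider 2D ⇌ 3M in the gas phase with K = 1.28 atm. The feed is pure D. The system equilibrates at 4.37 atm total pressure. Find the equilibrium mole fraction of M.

Basis: 1 mol D initially; let X = conversion of D. Extent ξ = 0.5X.
Mole table: n_D = 1 − X; n_M = 1.5X.
Total moles n_T = 1 + 0.5X.
Mole fractions y_i = n_i/n_T; K = p_M^3 / (p_D^2) with p_i = y_i·P.
Setting this equal to 1.28 atm and taking the physical root (0 < X < 1) gives X = 0.350.
Then n_M = 0.526, n_T = 1.18, so y_M = 0.447.

y_M = 0.447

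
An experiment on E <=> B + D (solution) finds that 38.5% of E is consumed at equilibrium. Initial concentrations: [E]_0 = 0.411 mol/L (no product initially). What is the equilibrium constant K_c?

K_c = 0.0991 mol/L

Let X = conversion of E.
Concentrations: [E] = 0.411 − 0.411X; [B] = 0.411X; [D] = 0.411X.
At X = 0.385: [E] = 0.253, [B] = 0.158, [D] = 0.158.
K_c = [B] [D] / ([E]) = 0.0991 mol/L.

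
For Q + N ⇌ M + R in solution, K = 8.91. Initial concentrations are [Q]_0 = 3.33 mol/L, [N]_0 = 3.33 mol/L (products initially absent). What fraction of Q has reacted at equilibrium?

X = 0.749

Let X = conversion of Q; extent ξ = 3.33·X mol/L.
Concentrations: [Q] = 3.33 − 3.33X; [N] = 3.33 − 3.33X; [M] = 3.33X; [R] = 3.33X.
K = [M] [R] / ([Q] [N]).
Solving K = 8.91 for X ∈ (0,1): X = 0.749.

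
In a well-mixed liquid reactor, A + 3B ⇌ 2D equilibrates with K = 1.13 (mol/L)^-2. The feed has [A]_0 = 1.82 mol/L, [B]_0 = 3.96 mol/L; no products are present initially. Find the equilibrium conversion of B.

X = 0.649

Let X = conversion of B; extent ξ = 3.96X/3 mol/L.
Concentrations: [A] = 1.82 − 1.32X; [B] = 3.96 − 3.96X; [D] = 2.64X.
K = [D]^2 / ([A] [B]^3).
This equals 1.13 at X = 0.649 (the root in 0 < X < 1).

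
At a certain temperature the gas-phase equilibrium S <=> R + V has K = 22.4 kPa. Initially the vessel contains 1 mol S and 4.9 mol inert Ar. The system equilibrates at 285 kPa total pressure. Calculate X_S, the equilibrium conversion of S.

X = 0.501

Let X = conversion of S (basis 1 mol S); extent of reaction ξ = X.
Moles: n_S = 1 − X; n_R = X; n_V = X; n_I = 4.9 (inert).
Total moles n_T = 5.9 + X.
With p_i = (n_i/n_T)P, K = p_R p_V / (p_S).
Equating to 22.4 kPa and solving on 0 < X < 1: X = 0.501.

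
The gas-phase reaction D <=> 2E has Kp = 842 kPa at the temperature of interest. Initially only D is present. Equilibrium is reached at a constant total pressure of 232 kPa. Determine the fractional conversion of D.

X = 0.690

Take 1 mol D as basis and let X be its fractional conversion, so ξ = X.
Species balance: n_D = 1 − X; n_E = 2X.
n_T = Σnᵢ = 1 + X.
With p_i = (n_i/n_T)P, Kp = p_E^2 / (p_D).
Equating to 842 kPa and solving on 0 < X < 1: X = 0.690.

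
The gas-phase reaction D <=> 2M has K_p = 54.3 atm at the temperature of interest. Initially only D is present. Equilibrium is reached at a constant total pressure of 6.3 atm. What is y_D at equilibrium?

y_D = 0.095

Let X = conversion of D (basis 1 mol D); extent of reaction ξ = X.
At extent ξ: n_D = 1 − X; n_M = 2X.
Summing: n_T = 1 + X.
With p_i = (n_i/n_T)P, K_p = p_M^2 / (p_D).
Setting this equal to 54.3 atm and taking the physical root (0 < X < 1) gives X = 0.826.
Then n_D = 0.174, n_T = 1.83, so y_D = 0.095.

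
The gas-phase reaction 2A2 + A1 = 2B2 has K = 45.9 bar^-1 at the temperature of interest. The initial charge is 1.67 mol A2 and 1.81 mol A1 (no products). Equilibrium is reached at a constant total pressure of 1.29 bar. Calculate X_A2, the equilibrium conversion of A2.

X = 0.830

Let X = conversion of A2 (basis 1.67 mol A2); extent of reaction ξ = 0.835X.
Mole table: n_A2 = 1.67 − 1.67X; n_A1 = 1.81 − 0.835X; n_B2 = 1.67X.
Summing: n_T = 3.48 − 0.835X.
Mole fractions y_i = n_i/n_T; K = p_B2^2 / (p_A2^2 p_A1) with p_i = y_i·P.
Equating to 45.9 bar^-1 and solving on 0 < X < 1: X = 0.830.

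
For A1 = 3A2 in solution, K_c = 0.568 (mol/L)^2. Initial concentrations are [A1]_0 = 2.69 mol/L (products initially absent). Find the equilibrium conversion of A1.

X = 0.136

Let X = conversion of A1; extent ξ = 2.69·X mol/L.
Concentrations: [A1] = 2.69 − 2.69X; [A2] = 8.07X.
K_c = [A2]^3 / ([A1]).
Setting equal to 0.568 and solving for X on (0,1) gives X = 0.136.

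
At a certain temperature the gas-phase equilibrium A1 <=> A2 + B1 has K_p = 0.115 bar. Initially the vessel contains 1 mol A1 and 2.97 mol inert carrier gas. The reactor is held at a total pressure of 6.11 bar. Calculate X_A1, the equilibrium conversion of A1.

X = 0.245

Basis: 1 mol A1 initially; let X = conversion of A1. Extent ξ = X.
Mole table: n_A1 = 1 − X; n_A2 = X; n_B1 = X; n_I = 2.97 (inert).
Total moles n_T = 3.97 + X.
With p_i = (n_i/n_T)P, K_p = p_A2 p_B1 / (p_A1).
This yields a degree-2 equation in X; solving on (0,1), X = 0.245.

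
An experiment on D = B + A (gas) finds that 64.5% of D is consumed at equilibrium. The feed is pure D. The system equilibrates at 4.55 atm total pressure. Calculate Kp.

Kp = 3.24 atm

Let X = conversion of D (basis 1 mol D); extent of reaction ξ = X.
Moles: n_D = 1 − X; n_B = X; n_A = X.
Total moles n_T = 1 + X.
At X = 0.645: n_D = 0.355, n_B = 0.645, n_A = 0.645, n_T = 1.65.
p_i = (n_i/n_T)·P. Kp = p_B p_A / (p_D) = 3.24 atm.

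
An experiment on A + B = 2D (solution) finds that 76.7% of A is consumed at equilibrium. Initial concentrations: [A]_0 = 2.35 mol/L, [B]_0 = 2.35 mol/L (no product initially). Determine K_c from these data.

Let X = conversion of A.
Concentrations: [A] = 2.35 − 2.35X; [B] = 2.35 − 2.35X; [D] = 4.7X.
At X = 0.767: [A] = 0.548, [B] = 0.548, [D] = 3.6.
K_c = [D]^2 / ([A] [B]) = 43.3.

K_c = 43.3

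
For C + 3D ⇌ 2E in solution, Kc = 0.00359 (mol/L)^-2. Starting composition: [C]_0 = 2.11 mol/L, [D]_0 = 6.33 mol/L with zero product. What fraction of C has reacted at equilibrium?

Let X = conversion of C; extent ξ = 2.11·X mol/L.
Concentrations: [C] = 2.11 − 2.11X; [D] = 6.33 − 6.33X; [E] = 4.22X.
Kc = [E]^2 / ([C] [D]^3).
Equating to 0.00359 (mol/L)^-2: the physical root is X = 0.207.

X = 0.207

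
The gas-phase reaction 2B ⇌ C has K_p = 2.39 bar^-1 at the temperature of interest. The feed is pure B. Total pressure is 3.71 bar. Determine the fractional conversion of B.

Let X = conversion of B (basis 1 mol B); extent of reaction ξ = 0.5X.
Mole table: n_B = 1 − X; n_C = 0.5X.
Summing: n_T = 1 − 0.5X.
With p_i = (n_i/n_T)P, K_p = p_C / (p_B^2).
This yields a degree-2 equation in X; solving on (0,1), X = 0.834.

X = 0.834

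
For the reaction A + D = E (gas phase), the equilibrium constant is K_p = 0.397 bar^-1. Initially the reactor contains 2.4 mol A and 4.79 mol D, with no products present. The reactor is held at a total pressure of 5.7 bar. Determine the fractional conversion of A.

Take 2.4 mol A as basis and let X be its fractional conversion, so ξ = 2.4X.
At extent ξ: n_A = 2.4 − 2.4X; n_D = 4.79 − 2.4X; n_E = 2.4X.
n_T = Σnᵢ = 7.19 − 2.4X.
With p_i = (n_i/n_T)P, K_p = p_E / (p_A p_D).
Equating to 0.397 bar^-1 and solving on 0 < X < 1: X = 0.571.

X = 0.571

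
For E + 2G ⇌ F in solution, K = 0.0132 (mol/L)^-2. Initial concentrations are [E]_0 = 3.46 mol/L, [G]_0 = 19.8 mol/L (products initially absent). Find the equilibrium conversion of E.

Let X = conversion of E; extent ξ = 3.46·X mol/L.
Concentrations: [E] = 3.46 − 3.46X; [G] = 19.8 − 6.92X; [F] = 3.46X.
K = [F] / ([E] [G]^2).
Equating to 0.0132 (mol/L)^-2: the physical root is X = 0.740.

X = 0.740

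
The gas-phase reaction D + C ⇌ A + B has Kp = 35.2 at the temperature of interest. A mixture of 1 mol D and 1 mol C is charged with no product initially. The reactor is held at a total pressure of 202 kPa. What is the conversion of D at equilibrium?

Take 1 mol D as basis and let X be its fractional conversion, so ξ = X.
At extent ξ: n_D = 1 − X; n_C = 1 − X; n_A = X; n_B = X.
n_T stays at 2 (no change in mole number).
Mole fractions y_i = n_i/n_T; Kp = p_A p_B / (p_D p_C) with p_i = y_i·P.
Setting this equal to 35.2 and taking the physical root (0 < X < 1) gives X = 0.856.

X = 0.856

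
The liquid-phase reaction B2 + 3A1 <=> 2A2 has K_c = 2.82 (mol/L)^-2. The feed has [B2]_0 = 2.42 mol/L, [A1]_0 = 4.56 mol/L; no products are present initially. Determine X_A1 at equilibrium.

Let X = conversion of A1; extent ξ = 4.56X/3 mol/L.
Concentrations: [B2] = 2.42 − 1.52X; [A1] = 4.56 − 4.56X; [A2] = 3.04X.
K_c = [A2]^2 / ([B2] [A1]^3).
Equating to 2.82 (mol/L)^-2: the physical root is X = 0.752.

X = 0.752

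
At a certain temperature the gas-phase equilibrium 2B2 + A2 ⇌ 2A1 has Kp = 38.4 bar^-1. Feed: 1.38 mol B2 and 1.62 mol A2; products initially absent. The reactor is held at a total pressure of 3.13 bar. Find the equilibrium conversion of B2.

Basis: 1.38 mol B2 initially; let X = conversion of B2. Extent ξ = 0.69X.
Moles: n_B2 = 1.38 − 1.38X; n_A2 = 1.62 − 0.69X; n_A1 = 1.38X.
Summing: n_T = 3 − 0.69X.
Mole fractions y_i = n_i/n_T; Kp = p_A1^2 / (p_B2^2 p_A2) with p_i = y_i·P.
Substituting and setting equal to 38.4 bar^-1 gives a polynomial in X; the root in (0,1) is X = 0.877.

X = 0.877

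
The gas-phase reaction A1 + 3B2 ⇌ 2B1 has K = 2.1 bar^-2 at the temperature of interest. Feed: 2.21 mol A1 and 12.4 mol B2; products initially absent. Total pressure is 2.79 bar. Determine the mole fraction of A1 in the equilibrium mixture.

y_A1 = 0.030

Basis: 2.21 mol A1 initially; let X = conversion of A1. Extent ξ = 2.21X.
At extent ξ: n_A1 = 2.21 − 2.21X; n_B2 = 12.4 − 6.63X; n_B1 = 4.42X.
Summing: n_T = 14.6 − 4.42X.
With p_i = (n_i/n_T)P, K = p_B1^2 / (p_A1 p_B2^3).
Equating to 2.1 bar^-2 and solving on 0 < X < 1: X = 0.851.
Then n_A1 = 0.33, n_T = 10.8, so y_A1 = 0.030.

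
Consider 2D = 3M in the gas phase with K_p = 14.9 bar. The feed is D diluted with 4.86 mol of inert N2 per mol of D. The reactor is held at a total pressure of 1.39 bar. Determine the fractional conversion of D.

X = 0.830

Let X = conversion of D (basis 1 mol D); extent of reaction ξ = 0.5X.
Species balance: n_D = 1 − X; n_M = 1.5X; n_I = 4.86 (inert).
n_T = Σnᵢ = 5.86 + 0.5X.
Mole fractions y_i = n_i/n_T; K_p = p_M^3 / (p_D^2) with p_i = y_i·P.
Substituting and setting equal to 14.9 bar gives a polynomial in X; the root in (0,1) is X = 0.830.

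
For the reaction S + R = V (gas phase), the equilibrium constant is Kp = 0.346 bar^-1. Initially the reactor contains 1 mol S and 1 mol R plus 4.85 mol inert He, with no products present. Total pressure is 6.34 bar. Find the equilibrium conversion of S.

X = 0.207

Take 1 mol S as basis and let X be its fractional conversion, so ξ = X.
At extent ξ: n_S = 1 − X; n_R = 1 − X; n_V = X; n_I = 4.85 (inert).
Summing: n_T = 6.85 − X.
y_i = n_i/n_T, p_i = y_i·P. Kp = p_V / (p_S p_R).
Substituting and setting equal to 0.346 bar^-1 gives a polynomial in X; the root in (0,1) is X = 0.207.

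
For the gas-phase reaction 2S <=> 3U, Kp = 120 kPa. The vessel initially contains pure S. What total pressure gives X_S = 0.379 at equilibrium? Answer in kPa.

Basis: 1 mol S initially; let X = conversion of S. Extent ξ = 0.5X.
At extent ξ: n_S = 1 − X; n_U = 1.5X.
Summing: n_T = 1 + 0.5X.
Kp = p_U^3 / (p_S^2) with p_i = (n_i/n_T)·P.
At X = 0.379: the mole-fraction product g(X) = Π y_i^ν_i = 0.4005. Since Kp = g(X)·P^{1}, P = (Kp/g)^(1/1) = (120/0.4005)^(1/1) = 300 kPa.

P = 300 kPa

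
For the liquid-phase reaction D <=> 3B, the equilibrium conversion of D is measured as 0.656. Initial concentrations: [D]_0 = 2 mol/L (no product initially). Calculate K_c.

K_c = 88.6 (mol/L)^2

Let X = conversion of D.
Concentrations: [D] = 2 − 2X; [B] = 6X.
At X = 0.656: [D] = 0.688, [B] = 3.94.
K_c = [B]^3 / ([D]) = 88.6 (mol/L)^2.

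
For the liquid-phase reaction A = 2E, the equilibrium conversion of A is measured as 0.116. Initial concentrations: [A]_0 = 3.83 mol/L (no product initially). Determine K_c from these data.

Let X = conversion of A.
Concentrations: [A] = 3.83 − 3.83X; [E] = 7.66X.
At X = 0.116: [A] = 3.39, [E] = 0.889.
K_c = [E]^2 / ([A]) = 0.233 mol/L.

K_c = 0.233 mol/L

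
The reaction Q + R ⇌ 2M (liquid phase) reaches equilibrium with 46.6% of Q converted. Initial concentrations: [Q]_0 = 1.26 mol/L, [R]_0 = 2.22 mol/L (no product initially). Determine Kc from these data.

Kc = 1.26

Let X = conversion of Q.
Concentrations: [Q] = 1.26 − 1.26X; [R] = 2.22 − 1.26X; [M] = 2.52X.
At X = 0.466: [Q] = 0.673, [R] = 1.63, [M] = 1.17.
Kc = [M]^2 / ([Q] [R]) = 1.26.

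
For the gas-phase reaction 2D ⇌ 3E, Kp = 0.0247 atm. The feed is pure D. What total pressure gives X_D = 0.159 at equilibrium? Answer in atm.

P = 1.39 atm

Basis: 1 mol D initially; let X = conversion of D. Extent ξ = 0.5X.
At extent ξ: n_D = 1 − X; n_E = 1.5X.
Summing: n_T = 1 + 0.5X.
Kp = p_E^3 / (p_D^2) with p_i = (n_i/n_T)·P.
At X = 0.159: the mole-fraction product g(X) = Π y_i^ν_i = 0.01777. Since Kp = g(X)·P^{1}, P = (Kp/g)^(1/1) = (0.0247/0.01777)^(1/1) = 1.39 atm.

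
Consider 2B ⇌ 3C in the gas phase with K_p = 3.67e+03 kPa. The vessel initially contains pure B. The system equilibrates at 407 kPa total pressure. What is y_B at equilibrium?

Take 1 mol B as basis and let X be its fractional conversion, so ξ = 0.5X.
At extent ξ: n_B = 1 − X; n_C = 1.5X.
Summing: n_T = 1 + 0.5X.
y_i = n_i/n_T, p_i = y_i·P. K_p = p_C^3 / (p_B^2).
Substituting and setting equal to 3.67e+03 kPa gives a polynomial in X; the root in (0,1) is X = 0.695.
Then n_B = 0.305, n_T = 1.35, so y_B = 0.227.

y_B = 0.227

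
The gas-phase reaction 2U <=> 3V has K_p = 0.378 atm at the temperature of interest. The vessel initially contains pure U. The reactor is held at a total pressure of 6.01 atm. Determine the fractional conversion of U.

Let X = conversion of U (basis 1 mol U); extent of reaction ξ = 0.5X.
Species balance: n_U = 1 − X; n_V = 1.5X.
n_T = Σnᵢ = 1 + 0.5X.
y_i = n_i/n_T, p_i = y_i·P. K_p = p_V^3 / (p_U^2).
Equating to 0.378 atm and solving on 0 < X < 1: X = 0.231.

X = 0.231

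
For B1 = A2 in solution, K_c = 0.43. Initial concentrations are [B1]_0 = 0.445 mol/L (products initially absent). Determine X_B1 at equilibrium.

Let X = conversion of B1; extent ξ = 0.445·X mol/L.
Concentrations: [B1] = 0.445 − 0.445X; [A2] = 0.445X.
K_c = [A2] / ([B1]).
Solving K_c = 0.43 for X ∈ (0,1): X = 0.301.

X = 0.301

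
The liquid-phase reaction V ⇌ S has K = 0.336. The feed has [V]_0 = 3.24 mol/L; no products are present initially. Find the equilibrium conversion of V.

Let X = conversion of V; extent ξ = 3.24·X mol/L.
Concentrations: [V] = 3.24 − 3.24X; [S] = 3.24X.
K = [S] / ([V]).
Setting equal to 0.336 and solving for X on (0,1) gives X = 0.251.

X = 0.251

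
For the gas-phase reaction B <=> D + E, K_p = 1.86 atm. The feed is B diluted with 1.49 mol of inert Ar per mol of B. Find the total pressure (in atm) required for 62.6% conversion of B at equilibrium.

Let X = conversion of B (basis 1 mol B); extent of reaction ξ = X.
Mole table: n_B = 1 − X; n_D = X; n_E = X; n_I = 1.49 (inert).
Total moles n_T = 2.49 + X.
K_p = p_D p_E / (p_B) with p_i = (n_i/n_T)·P.
At X = 0.626: the mole-fraction product g(X) = Π y_i^ν_i = 0.3363. Since K_p = g(X)·P^{1}, P = (K_p/g)^(1/1) = (1.86/0.3363)^(1/1) = 5.53 atm.

P = 5.53 atm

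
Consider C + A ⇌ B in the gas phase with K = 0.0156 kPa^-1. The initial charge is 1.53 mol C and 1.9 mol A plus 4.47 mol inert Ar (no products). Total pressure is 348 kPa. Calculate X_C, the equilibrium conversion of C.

X = 0.471

Basis: 1.53 mol C initially; let X = conversion of C. Extent ξ = 1.53X.
At extent ξ: n_C = 1.53 − 1.53X; n_A = 1.9 − 1.53X; n_B = 1.53X; n_I = 4.47 (inert).
Summing: n_T = 7.9 − 1.53X.
Mole fractions y_i = n_i/n_T; K = p_B / (p_C p_A) with p_i = y_i·P.
Setting this equal to 0.0156 kPa^-1 and taking the physical root (0 < X < 1) gives X = 0.471.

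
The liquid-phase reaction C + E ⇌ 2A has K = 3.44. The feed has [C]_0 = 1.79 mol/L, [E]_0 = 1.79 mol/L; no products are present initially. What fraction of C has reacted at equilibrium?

Let X = conversion of C; extent ξ = 1.79·X mol/L.
Concentrations: [C] = 1.79 − 1.79X; [E] = 1.79 − 1.79X; [A] = 3.58X.
K = [A]^2 / ([C] [E]).
This equals 3.44 at X = 0.481 (the root in 0 < X < 1).

X = 0.481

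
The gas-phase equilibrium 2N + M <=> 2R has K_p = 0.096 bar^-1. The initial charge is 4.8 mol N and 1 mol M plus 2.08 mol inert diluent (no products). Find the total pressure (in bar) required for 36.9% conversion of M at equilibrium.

Basis: 1 mol M initially; let X = conversion of M. Extent ξ = X.
Mole table: n_N = 4.8 − 2X; n_M = 1 − X; n_R = 2X; n_I = 2.08 (inert).
n_T = Σnᵢ = 7.88 − X.
K_p = p_R^2 / (p_N^2 p_M) with p_i = (n_i/n_T)·P.
At X = 0.369: the mole-fraction product g(X) = Π y_i^ν_i = 0.3929. Since K_p = g(X)·P^{-1}, P = (g/K_p)^(1/1) = (0.3929/0.096)^(1/1) = 4.09 bar.

P = 4.09 bar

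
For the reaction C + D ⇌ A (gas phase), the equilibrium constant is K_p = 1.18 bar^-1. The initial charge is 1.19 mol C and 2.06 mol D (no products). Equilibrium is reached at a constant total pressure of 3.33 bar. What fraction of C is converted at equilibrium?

X = 0.669

Let X = conversion of C (basis 1.19 mol C); extent of reaction ξ = 1.19X.
Mole table: n_C = 1.19 − 1.19X; n_D = 2.06 − 1.19X; n_A = 1.19X.
Total moles n_T = 3.25 − 1.19X.
y_i = n_i/n_T, p_i = y_i·P. K_p = p_A / (p_C p_D).
This yields a degree-2 equation in X; solving on (0,1), X = 0.669.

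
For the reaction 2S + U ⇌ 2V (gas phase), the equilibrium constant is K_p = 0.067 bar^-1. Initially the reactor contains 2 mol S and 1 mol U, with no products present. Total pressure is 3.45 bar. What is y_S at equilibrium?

Basis: 2 mol S initially; let X = conversion of S. Extent ξ = X.
Mole table: n_S = 2 − 2X; n_U = 1 − X; n_V = 2X.
Total moles n_T = 3 − X.
Mole fractions y_i = n_i/n_T; K_p = p_V^2 / (p_S^2 p_U) with p_i = y_i·P.
This yields a degree-3 equation in X; solving on (0,1), X = 0.204.
Then n_S = 1.59, n_T = 2.8, so y_S = 0.569.

y_S = 0.569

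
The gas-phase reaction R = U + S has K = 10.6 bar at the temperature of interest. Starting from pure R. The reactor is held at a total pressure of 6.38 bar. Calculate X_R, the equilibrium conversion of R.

Basis: 1 mol R initially; let X = conversion of R. Extent ξ = X.
Moles: n_R = 1 − X; n_U = X; n_S = X.
Summing: n_T = 1 + X.
Mole fractions y_i = n_i/n_T; K = p_U p_S / (p_R) with p_i = y_i·P.
Equating to 10.6 bar and solving on 0 < X < 1: X = 0.790.

X = 0.790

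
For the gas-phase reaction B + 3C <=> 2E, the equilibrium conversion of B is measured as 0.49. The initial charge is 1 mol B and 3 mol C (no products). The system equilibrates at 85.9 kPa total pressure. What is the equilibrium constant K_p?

K_p = 0.00065 kPa^-2

Take 1 mol B as basis and let X be its fractional conversion, so ξ = X.
Mole table: n_B = 1 − X; n_C = 3 − 3X; n_E = 2X.
Summing: n_T = 4 − 2X.
At X = 0.49: n_B = 0.51, n_C = 1.53, n_E = 0.98, n_T = 3.02.
p_i = (n_i/n_T)·P. K_p = p_E^2 / (p_B p_C^3) = 0.00065 kPa^-2.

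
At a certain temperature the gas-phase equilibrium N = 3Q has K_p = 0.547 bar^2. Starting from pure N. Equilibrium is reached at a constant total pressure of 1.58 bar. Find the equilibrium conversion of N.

Basis: 1 mol N initially; let X = conversion of N. Extent ξ = X.
Mole table: n_N = 1 − X; n_Q = 3X.
Summing: n_T = 1 + 2X.
y_i = n_i/n_T, p_i = y_i·P. K_p = p_Q^3 / (p_N).
Setting this equal to 0.547 bar^2 and taking the physical root (0 < X < 1) gives X = 0.238.

X = 0.238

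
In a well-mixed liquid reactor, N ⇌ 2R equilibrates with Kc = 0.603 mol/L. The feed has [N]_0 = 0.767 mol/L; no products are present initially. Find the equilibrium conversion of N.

X = 0.356

Let X = conversion of N; extent ξ = 0.767·X mol/L.
Concentrations: [N] = 0.767 − 0.767X; [R] = 1.53X.
Kc = [R]^2 / ([N]).
Setting equal to 0.603 and solving for X on (0,1) gives X = 0.356.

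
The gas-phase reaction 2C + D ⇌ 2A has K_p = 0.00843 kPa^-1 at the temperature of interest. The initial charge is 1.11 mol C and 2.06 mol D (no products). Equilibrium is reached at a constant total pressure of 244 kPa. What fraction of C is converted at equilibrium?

Take 1.11 mol C as basis and let X be its fractional conversion, so ξ = 0.555X.
Species balance: n_C = 1.11 − 1.11X; n_D = 2.06 − 0.555X; n_A = 1.11X.
n_T = Σnᵢ = 3.17 − 0.555X.
y_i = n_i/n_T, p_i = y_i·P. K_p = p_A^2 / (p_C^2 p_D).
Substituting and setting equal to 0.00843 kPa^-1 gives a polynomial in X; the root in (0,1) is X = 0.529.

X = 0.529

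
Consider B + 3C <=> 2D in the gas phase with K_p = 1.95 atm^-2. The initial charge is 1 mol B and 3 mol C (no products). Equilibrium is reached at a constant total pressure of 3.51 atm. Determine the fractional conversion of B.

X = 0.632

Basis: 1 mol B initially; let X = conversion of B. Extent ξ = X.
At extent ξ: n_B = 1 − X; n_C = 3 − 3X; n_D = 2X.
n_T = Σnᵢ = 4 − 2X.
y_i = n_i/n_T, p_i = y_i·P. K_p = p_D^2 / (p_B p_C^3).
Setting this equal to 1.95 atm^-2 and taking the physical root (0 < X < 1) gives X = 0.632.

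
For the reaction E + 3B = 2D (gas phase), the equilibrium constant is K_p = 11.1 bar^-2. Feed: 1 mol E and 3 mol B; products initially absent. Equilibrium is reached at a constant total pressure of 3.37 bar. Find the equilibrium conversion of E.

X = 0.747

Basis: 1 mol E initially; let X = conversion of E. Extent ξ = X.
Mole table: n_E = 1 − X; n_B = 3 − 3X; n_D = 2X.
n_T = Σnᵢ = 4 − 2X.
y_i = n_i/n_T, p_i = y_i·P. K_p = p_D^2 / (p_E p_B^3).
Substituting and setting equal to 11.1 bar^-2 gives a polynomial in X; the root in (0,1) is X = 0.747.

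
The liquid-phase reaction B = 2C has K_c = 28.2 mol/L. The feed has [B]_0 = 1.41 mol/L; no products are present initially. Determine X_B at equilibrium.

X = 0.854

Let X = conversion of B; extent ξ = 1.41·X mol/L.
Concentrations: [B] = 1.41 − 1.41X; [C] = 2.82X.
K_c = [C]^2 / ([B]).
Solving K_c = 28.2 for X ∈ (0,1): X = 0.854.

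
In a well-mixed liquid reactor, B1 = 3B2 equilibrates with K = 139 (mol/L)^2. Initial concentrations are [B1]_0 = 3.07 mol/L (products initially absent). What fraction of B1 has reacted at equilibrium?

Let X = conversion of B1; extent ξ = 3.07·X mol/L.
Concentrations: [B1] = 3.07 − 3.07X; [B2] = 9.21X.
K = [B2]^3 / ([B1]).
Solving K = 139 for X ∈ (0,1): X = 0.602.

X = 0.602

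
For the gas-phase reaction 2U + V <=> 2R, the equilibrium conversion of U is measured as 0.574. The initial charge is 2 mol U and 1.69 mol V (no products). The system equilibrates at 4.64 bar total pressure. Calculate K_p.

Let X = conversion of U (basis 2 mol U); extent of reaction ξ = X.
Species balance: n_U = 2 − 2X; n_V = 1.69 − X; n_R = 2X.
Total moles n_T = 3.69 − X.
At X = 0.574: n_U = 0.852, n_V = 1.12, n_R = 1.15, n_T = 3.12.
p_i = (n_i/n_T)·P. K_p = p_R^2 / (p_U^2 p_V) = 1.09 bar^-1.

K_p = 1.09 bar^-1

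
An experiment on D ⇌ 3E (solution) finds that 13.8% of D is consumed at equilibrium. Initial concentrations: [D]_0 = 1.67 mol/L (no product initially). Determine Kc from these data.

Let X = conversion of D.
Concentrations: [D] = 1.67 − 1.67X; [E] = 5.01X.
At X = 0.138: [D] = 1.44, [E] = 0.691.
Kc = [E]^3 / ([D]) = 0.23 (mol/L)^2.

Kc = 0.23 (mol/L)^2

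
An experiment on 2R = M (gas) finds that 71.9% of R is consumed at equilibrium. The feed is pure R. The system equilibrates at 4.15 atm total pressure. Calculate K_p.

Let X = conversion of R (basis 1 mol R); extent of reaction ξ = 0.5X.
Mole table: n_R = 1 − X; n_M = 0.5X.
Total moles n_T = 1 − 0.5X.
At X = 0.719: n_R = 0.281, n_M = 0.359, n_T = 0.641.
p_i = (n_i/n_T)·P. K_p = p_M / (p_R^2) = 0.703 atm^-1.

K_p = 0.703 atm^-1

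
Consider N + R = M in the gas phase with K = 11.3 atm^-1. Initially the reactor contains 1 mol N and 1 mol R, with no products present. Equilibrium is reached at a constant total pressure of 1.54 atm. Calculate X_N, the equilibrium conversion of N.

X = 0.767

Let X = conversion of N (basis 1 mol N); extent of reaction ξ = X.
At extent ξ: n_N = 1 − X; n_R = 1 − X; n_M = X.
n_T = Σnᵢ = 2 − X.
Mole fractions y_i = n_i/n_T; K = p_M / (p_N p_R) with p_i = y_i·P.
Setting this equal to 11.3 atm^-1 and taking the physical root (0 < X < 1) gives X = 0.767.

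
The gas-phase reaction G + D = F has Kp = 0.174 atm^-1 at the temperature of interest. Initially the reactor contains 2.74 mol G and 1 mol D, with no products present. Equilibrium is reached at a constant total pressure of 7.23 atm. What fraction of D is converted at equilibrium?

X = 0.466

Basis: 1 mol D initially; let X = conversion of D. Extent ξ = X.
Moles: n_G = 2.74 − X; n_D = 1 − X; n_F = X.
Total moles n_T = 3.74 − X.
y_i = n_i/n_T, p_i = y_i·P. Kp = p_F / (p_G p_D).
Substituting and setting equal to 0.174 atm^-1 gives a polynomial in X; the root in (0,1) is X = 0.466.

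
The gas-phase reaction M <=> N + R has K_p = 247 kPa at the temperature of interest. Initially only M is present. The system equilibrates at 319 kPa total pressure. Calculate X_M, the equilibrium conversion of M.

X = 0.661

Take 1 mol M as basis and let X be its fractional conversion, so ξ = X.
Moles: n_M = 1 − X; n_N = X; n_R = X.
n_T = Σnᵢ = 1 + X.
y_i = n_i/n_T, p_i = y_i·P. K_p = p_N p_R / (p_M).
This yields a degree-2 equation in X; solving on (0,1), X = 0.661.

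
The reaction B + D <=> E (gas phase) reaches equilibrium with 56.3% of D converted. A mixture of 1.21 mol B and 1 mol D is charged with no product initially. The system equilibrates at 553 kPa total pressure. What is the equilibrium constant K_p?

Let X = conversion of D (basis 1 mol D); extent of reaction ξ = X.
Mole table: n_B = 1.21 − X; n_D = 1 − X; n_E = X.
n_T = Σnᵢ = 2.21 − X.
At X = 0.563: n_B = 0.647, n_D = 0.437, n_E = 0.563, n_T = 1.65.
p_i = (n_i/n_T)·P. K_p = p_E / (p_B p_D) = 0.00593 kPa^-1.

K_p = 0.00593 kPa^-1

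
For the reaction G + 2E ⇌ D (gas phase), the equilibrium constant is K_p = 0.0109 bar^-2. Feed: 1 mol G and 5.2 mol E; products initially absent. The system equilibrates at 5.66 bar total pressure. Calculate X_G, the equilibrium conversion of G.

Take 1 mol G as basis and let X be its fractional conversion, so ξ = X.
Mole table: n_G = 1 − X; n_E = 5.2 − 2X; n_D = X.
Total moles n_T = 6.2 − 2X.
With p_i = (n_i/n_T)P, K_p = p_D / (p_G p_E^2).
Substituting and setting equal to 0.0109 bar^-2 gives a polynomial in X; the root in (0,1) is X = 0.193.

X = 0.193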